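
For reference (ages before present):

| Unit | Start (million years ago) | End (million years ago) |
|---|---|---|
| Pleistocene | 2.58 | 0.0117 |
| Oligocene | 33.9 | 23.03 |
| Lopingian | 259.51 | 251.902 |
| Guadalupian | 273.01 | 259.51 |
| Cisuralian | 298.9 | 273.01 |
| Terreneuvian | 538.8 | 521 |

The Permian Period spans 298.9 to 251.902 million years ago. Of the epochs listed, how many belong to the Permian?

Epochs inside 298.9–251.902 Ma: Cisuralian, Guadalupian, Lopingian — 3 in total.

3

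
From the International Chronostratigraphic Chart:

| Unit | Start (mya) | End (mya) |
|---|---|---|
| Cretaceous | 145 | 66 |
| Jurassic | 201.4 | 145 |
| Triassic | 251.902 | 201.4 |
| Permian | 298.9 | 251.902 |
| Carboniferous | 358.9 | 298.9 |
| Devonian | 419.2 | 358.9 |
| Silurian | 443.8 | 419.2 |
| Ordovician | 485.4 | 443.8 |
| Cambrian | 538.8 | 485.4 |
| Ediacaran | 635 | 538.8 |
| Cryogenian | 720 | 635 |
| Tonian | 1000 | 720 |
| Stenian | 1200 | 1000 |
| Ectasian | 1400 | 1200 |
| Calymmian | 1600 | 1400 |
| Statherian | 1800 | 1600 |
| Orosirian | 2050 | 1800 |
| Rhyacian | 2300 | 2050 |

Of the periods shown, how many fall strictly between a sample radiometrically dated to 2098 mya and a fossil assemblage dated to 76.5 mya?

16

2098 Ma sits inside the Rhyacian (2300–2050) and 76.5 Ma inside the Cretaceous (145–66); neither of those is wholly between the two dates.
The listed periods lying completely between them are Orosirian, Statherian, Calymmian, Ectasian, Stenian, Tonian, Cryogenian, Ediacaran, Cambrian, Ordovician, Silurian, Devonian, Carboniferous, Permian, Triassic, Jurassic — 16 in all.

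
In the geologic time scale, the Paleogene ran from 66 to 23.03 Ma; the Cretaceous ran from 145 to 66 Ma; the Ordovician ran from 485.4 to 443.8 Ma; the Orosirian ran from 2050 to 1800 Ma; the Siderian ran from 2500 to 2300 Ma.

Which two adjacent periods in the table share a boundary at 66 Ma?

The Cretaceous ends at 66 Ma and the Paleogene begins at 66 Ma, so they share that boundary.

Cretaceous and Paleogene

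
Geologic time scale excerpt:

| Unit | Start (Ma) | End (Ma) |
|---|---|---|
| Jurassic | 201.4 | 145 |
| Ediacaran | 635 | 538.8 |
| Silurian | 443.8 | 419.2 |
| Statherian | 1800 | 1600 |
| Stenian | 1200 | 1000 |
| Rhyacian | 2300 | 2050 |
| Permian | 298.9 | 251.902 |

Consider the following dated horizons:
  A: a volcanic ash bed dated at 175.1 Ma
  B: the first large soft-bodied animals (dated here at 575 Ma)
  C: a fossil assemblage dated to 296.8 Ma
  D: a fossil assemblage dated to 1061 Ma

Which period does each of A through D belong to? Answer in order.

A — Jurassic; B — Ediacaran; C — Permian; D — Stenian

Match each age against the start–end ranges in the excerpt: A = 175.1 Ma → Jurassic (201.4–145); B = 575 Ma → Ediacaran (635–538.8); C = 296.8 Ma → Permian (298.9–251.902); D = 1061 Ma → Stenian (1200–1000).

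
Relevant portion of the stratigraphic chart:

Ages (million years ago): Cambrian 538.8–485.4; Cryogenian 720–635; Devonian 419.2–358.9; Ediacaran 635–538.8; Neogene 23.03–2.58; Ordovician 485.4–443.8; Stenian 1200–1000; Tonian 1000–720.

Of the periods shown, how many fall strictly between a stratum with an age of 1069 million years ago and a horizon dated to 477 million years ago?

4

1069 Ma sits inside the Stenian (1200–1000) and 477 Ma inside the Ordovician (485.4–443.8); neither of those is wholly between the two dates.
The listed periods lying completely between them are Tonian, Cryogenian, Ediacaran, Cambrian — 4 in all.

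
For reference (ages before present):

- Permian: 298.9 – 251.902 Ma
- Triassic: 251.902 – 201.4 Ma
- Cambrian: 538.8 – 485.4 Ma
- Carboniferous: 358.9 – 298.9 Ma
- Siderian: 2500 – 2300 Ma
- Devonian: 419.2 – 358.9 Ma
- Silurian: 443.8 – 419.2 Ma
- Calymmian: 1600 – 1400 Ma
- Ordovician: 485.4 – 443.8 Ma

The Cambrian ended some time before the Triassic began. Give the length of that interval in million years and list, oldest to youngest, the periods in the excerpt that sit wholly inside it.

The Cambrian closes at 485.4 Ma and the Triassic opens at 251.902 Ma, so the interval is 485.4 − 251.902 = 233.498 Myr.
A period fits inside if it starts at or after 485.4 Ma and ends at or before 251.902 Ma; oldest first that gives Ordovician, Silurian, Devonian, Carboniferous, Permian.

233.498 million years; Ordovician, Silurian, Devonian, Carboniferous, Permian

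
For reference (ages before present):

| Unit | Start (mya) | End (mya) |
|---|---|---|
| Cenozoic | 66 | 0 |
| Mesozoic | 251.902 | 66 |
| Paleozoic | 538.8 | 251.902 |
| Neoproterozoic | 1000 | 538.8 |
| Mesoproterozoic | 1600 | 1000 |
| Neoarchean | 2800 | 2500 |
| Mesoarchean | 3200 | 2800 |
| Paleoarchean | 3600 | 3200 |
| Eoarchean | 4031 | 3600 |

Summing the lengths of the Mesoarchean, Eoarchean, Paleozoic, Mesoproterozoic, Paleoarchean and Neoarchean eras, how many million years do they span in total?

2417.898 million years

Duration is start − end for each: (3200 − 2800) + (4031 − 3600) + (538.8 − 251.902) + (1600 − 1000) + (3600 − 3200) + (2800 − 2500).
That is 400 + 431 + 286.898 + 600 + 400 + 300, which totals 2417.898 million years.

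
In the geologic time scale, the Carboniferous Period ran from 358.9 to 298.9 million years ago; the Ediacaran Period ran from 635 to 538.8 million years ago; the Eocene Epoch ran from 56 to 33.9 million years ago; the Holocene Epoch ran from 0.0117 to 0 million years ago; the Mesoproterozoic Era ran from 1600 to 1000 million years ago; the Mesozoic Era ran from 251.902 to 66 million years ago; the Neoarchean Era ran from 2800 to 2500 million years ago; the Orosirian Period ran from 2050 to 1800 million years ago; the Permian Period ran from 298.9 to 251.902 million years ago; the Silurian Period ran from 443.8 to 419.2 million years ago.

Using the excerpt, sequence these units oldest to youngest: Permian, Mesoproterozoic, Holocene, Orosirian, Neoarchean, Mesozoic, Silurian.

Read off each span (Ma): Permian 298.9–251.902; Mesoproterozoic 1600–1000; Holocene 0.0117–0; Orosirian 2050–1800; Neoarchean 2800–2500; Mesozoic 251.902–66; Silurian 443.8–419.2.
Larger Ma is older, so oldest→youngest is Neoarchean, Orosirian, Mesoproterozoic, Silurian, Permian, Mesozoic, Holocene.

Neoarchean, Orosirian, Mesoproterozoic, Silurian, Permian, Mesozoic, Holocene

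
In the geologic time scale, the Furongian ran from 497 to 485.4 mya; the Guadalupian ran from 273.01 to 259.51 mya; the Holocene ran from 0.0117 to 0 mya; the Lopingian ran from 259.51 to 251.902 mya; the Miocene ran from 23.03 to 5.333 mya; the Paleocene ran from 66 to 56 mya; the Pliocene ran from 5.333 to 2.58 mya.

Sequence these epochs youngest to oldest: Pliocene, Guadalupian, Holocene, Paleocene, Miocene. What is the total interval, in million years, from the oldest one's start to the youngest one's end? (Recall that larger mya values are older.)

From the excerpt: Pliocene 5.333–2.58; Guadalupian 273.01–259.51; Holocene 0.0117–0; Paleocene 66–56; Miocene 23.03–5.333 (Ma).
Larger Ma is earlier, so the oldest is Guadalupian and the youngest is Holocene; youngest to oldest: Holocene, Pliocene, Miocene, Paleocene, Guadalupian.
Oldest start 273.01 minus youngest end 0 gives 273.01 Myr overall.

Holocene, Pliocene, Miocene, Paleocene, Guadalupian; total span 273.01 Myr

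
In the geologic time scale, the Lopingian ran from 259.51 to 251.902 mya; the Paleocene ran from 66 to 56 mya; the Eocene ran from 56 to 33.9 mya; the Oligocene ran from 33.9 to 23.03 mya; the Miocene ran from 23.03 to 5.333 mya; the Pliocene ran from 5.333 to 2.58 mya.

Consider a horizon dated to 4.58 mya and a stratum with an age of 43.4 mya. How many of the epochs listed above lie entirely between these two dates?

43.4 Ma sits inside the Eocene (56–33.9) and 4.58 Ma inside the Pliocene (5.333–2.58); neither of those is wholly between the two dates.
The listed epochs lying completely between them are Oligocene, Miocene — 2 in all.

2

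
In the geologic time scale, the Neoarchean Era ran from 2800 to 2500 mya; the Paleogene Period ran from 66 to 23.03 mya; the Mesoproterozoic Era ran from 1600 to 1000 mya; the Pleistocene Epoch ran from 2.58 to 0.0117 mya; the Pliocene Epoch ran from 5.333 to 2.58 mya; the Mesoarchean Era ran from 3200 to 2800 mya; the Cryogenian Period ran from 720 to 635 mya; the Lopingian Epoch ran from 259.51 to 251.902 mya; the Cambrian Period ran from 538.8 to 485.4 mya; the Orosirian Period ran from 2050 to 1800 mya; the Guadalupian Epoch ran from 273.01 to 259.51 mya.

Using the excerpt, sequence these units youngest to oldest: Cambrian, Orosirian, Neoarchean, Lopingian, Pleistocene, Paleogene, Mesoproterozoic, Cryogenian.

Pleistocene, Paleogene, Lopingian, Cambrian, Cryogenian, Mesoproterozoic, Orosirian, Neoarchean

Read off each span (Ma): Cambrian 538.8–485.4; Orosirian 2050–1800; Neoarchean 2800–2500; Lopingian 259.51–251.902; Pleistocene 2.58–0.0117; Paleogene 66–23.03; Mesoproterozoic 1600–1000; Cryogenian 720–635.
Larger Ma is older, so oldest→youngest is Neoarchean, Orosirian, Mesoproterozoic, Cryogenian, Cambrian, Lopingian, Paleogene, Pleistocene; reverse it for youngest→oldest.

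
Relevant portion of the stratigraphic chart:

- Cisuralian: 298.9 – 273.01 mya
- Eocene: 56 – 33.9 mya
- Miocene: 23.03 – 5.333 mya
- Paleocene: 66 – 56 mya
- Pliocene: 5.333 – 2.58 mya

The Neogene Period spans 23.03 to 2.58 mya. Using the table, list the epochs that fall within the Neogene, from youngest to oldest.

Pliocene, Miocene

Epochs with both bounds inside 23.03–2.58 Ma: Pliocene (5.333–2.58), Miocene (23.03–5.333).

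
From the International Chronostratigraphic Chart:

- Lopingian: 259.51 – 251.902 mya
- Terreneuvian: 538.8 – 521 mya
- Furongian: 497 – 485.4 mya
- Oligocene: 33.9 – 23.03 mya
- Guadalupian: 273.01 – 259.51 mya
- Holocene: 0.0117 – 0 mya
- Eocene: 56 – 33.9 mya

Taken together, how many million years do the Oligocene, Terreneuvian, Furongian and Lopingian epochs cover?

47.878 million years

Duration is start − end for each: (33.9 − 23.03) + (538.8 − 521) + (497 − 485.4) + (259.51 − 251.902).
That is 10.87 + 17.8 + 11.6 + 7.608, which totals 47.878 million years.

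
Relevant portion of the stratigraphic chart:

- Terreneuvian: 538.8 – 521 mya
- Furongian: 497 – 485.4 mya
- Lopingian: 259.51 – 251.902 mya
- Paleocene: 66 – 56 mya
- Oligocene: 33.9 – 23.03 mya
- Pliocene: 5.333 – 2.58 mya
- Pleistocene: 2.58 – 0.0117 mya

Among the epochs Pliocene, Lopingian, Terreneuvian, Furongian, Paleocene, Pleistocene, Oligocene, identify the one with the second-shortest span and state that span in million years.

Pliocene, 2.753 million years

Start − end for each: Pliocene 5.333 − 2.58 = 2.753; Lopingian 259.51 − 251.902 = 7.608; Terreneuvian 538.8 − 521 = 17.8; Furongian 497 − 485.4 = 11.6; Paleocene 66 − 56 = 10; Pleistocene 2.58 − 0.0117 = 2.5683; Oligocene 33.9 − 23.03 = 10.87.
Ranking these from shortest: Pleistocene < Pliocene < Lopingian < Paleocene < Oligocene < Furongian < Terreneuvian.
Position 2 in that ranking is Pliocene, which lasted 2.753 Myr.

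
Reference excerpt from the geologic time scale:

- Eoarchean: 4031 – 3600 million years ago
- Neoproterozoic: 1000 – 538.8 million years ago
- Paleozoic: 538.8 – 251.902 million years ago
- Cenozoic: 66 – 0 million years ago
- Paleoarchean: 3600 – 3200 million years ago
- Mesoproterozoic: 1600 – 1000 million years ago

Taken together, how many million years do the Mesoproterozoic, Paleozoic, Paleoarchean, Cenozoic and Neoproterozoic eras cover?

1814.098 million years

Each duration: Mesoproterozoic = 600; Paleozoic = 286.898; Paleoarchean = 400; Cenozoic = 66; Neoproterozoic = 461.2.
Sum: 600 + 286.898 + 400 + 66 + 461.2 = 1814.098 Myr.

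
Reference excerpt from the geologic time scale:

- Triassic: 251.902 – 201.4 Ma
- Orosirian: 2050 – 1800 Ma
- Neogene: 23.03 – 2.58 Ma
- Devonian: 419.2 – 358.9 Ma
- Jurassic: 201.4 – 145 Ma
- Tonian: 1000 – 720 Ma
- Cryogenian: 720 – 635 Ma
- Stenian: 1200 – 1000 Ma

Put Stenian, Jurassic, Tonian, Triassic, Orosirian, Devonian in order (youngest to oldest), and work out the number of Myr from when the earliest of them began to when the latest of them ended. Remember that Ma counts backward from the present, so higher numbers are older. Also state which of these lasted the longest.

Jurassic, Triassic, Devonian, Tonian, Stenian, Orosirian; total span 1905 Myr; longest is Tonian

Start ages (Ma): Orosirian 2050, Stenian 1200, Tonian 1000, Devonian 419.2, Triassic 251.902, Jurassic 201.4.
Ordered youngest to oldest: Jurassic, Triassic, Devonian, Tonian, Stenian, Orosirian.
Span = 2050 − 145 = 1905 Myr.
Durations: Tonian 280, Stenian 200, Triassic 50.502, Orosirian 250, Jurassic 56.4, Devonian 60.3 → longest is Tonian (280 Myr).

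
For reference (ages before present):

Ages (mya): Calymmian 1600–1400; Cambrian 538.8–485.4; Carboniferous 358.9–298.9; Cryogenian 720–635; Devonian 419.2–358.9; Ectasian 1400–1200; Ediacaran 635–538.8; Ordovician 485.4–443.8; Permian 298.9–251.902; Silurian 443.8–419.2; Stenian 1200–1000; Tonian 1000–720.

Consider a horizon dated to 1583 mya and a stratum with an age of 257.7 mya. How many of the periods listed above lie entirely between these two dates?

The older date is 1583 Ma and the younger is 257.7 Ma.
Periods with start < 1583 and end > 257.7 Ma: Ectasian (1400–1200), Stenian (1200–1000), Tonian (1000–720), Cryogenian (720–635), Ediacaran (635–538.8), Cambrian (538.8–485.4), Ordovician (485.4–443.8), Silurian (443.8–419.2), Devonian (419.2–358.9), Carboniferous (358.9–298.9).
That is 10 complete periods.

10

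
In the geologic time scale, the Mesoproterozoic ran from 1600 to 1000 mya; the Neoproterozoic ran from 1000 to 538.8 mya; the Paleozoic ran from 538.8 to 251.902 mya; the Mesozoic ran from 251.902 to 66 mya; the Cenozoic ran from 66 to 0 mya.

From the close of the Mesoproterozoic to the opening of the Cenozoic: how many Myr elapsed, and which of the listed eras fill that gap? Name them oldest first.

934 million years; Neoproterozoic, Paleozoic, Mesozoic

End of Mesoproterozoic = 1000 Ma; start of Cenozoic = 66 Ma.
Gap = 1000 − 66 = 934 Myr.
Eras wholly inside 1000–66 Ma: Neoproterozoic (1000–538.8), Paleozoic (538.8–251.902), Mesozoic (251.902–66).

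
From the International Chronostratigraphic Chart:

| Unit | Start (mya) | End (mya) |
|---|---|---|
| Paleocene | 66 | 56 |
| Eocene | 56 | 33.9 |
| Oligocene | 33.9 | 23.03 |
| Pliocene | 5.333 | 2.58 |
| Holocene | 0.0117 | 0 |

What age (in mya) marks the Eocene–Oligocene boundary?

33.9 mya

The Eocene ends and the Oligocene begins at 33.9 mya.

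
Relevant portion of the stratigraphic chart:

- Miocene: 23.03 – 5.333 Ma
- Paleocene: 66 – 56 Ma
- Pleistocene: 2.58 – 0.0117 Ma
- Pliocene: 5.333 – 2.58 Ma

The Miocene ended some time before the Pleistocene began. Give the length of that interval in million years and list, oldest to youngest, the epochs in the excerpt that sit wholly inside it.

The Miocene closes at 5.333 Ma and the Pleistocene opens at 2.58 Ma, so the interval is 5.333 − 2.58 = 2.753 Myr.
An epoch fits inside if it starts at or after 5.333 Ma and ends at or before 2.58 Ma; oldest first that gives Pliocene.

2.753 million years; Pliocene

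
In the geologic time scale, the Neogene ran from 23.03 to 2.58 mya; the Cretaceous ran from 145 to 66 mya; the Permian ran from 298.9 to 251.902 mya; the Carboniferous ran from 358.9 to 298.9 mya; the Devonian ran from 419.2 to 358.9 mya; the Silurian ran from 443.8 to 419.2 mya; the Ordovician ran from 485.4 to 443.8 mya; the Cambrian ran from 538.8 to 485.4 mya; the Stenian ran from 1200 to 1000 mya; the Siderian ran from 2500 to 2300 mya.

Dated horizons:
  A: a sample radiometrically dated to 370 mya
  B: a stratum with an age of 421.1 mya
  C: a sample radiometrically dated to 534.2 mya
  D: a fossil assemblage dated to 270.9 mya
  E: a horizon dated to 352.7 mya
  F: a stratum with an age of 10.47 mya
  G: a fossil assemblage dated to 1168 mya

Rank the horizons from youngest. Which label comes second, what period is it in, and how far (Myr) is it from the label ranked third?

Smaller Ma means younger, so youngest first: F 10.47 < D 270.9 < E 352.7 < A 370 < B 421.1 < C 534.2 < G 1168.
Counting 2 along gives D (270.9 Ma); the excerpt puts that inside the Permian, 298.9–251.902 Ma.
Next in line is E (352.7 Ma), and 352.7 − 270.9 = 81.8 Myr.

D, in the Permian; 81.8 million years to E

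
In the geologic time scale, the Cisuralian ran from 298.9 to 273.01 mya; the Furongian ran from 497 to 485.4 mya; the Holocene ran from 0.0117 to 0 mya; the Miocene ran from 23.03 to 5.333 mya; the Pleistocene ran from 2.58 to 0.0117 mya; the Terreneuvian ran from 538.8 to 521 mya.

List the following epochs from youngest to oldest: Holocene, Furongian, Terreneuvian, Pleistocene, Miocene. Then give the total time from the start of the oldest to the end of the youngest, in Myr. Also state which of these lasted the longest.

Start ages (Ma): Terreneuvian 538.8, Furongian 497, Miocene 23.03, Pleistocene 2.58, Holocene 0.0117.
Ordered youngest to oldest: Holocene, Pleistocene, Miocene, Furongian, Terreneuvian.
Span = 538.8 − 0 = 538.8 Myr.
Durations: Holocene 0.0117, Terreneuvian 17.8, Furongian 11.6, Miocene 17.697, Pleistocene 2.5683 → longest is Terreneuvian (17.8 Myr).

Holocene, Pleistocene, Miocene, Furongian, Terreneuvian; total span 538.8 Myr; longest is Terreneuvian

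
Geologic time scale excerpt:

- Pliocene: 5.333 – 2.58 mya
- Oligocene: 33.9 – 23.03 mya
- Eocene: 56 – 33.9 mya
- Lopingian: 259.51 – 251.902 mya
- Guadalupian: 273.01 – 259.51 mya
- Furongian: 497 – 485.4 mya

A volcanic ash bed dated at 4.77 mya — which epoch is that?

Pliocene

4.77 Ma lies between 5.333 and 2.58 Ma, so it falls in the Pliocene.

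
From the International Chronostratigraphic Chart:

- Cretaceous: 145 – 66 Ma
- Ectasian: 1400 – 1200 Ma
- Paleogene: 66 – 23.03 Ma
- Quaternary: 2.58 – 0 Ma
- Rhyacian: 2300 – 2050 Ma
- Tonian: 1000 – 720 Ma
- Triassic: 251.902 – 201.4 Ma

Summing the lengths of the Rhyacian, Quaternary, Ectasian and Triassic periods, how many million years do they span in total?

Each duration: Rhyacian = 250; Quaternary = 2.58; Ectasian = 200; Triassic = 50.502.
Sum: 250 + 2.58 + 200 + 50.502 = 503.082 Myr.

503.082 million years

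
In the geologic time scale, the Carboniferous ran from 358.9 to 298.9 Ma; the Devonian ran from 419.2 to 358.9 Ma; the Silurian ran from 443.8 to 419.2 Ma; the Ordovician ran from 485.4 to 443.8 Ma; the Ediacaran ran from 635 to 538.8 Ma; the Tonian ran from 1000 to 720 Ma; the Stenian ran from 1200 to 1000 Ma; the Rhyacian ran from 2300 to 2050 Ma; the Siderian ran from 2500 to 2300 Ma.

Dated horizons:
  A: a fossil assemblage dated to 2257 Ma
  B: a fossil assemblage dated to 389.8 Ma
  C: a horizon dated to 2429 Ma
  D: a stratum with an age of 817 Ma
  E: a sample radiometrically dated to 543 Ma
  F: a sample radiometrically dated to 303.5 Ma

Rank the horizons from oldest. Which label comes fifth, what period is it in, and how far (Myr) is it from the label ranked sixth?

B, in the Devonian; 86.3 million years to F

Sorted oldest-first by Ma: C (2429), A (2257), D (817), E (543), B (389.8), F (303.5).
The fifth oldest is B at 389.8 Ma, which lies in 419.2–358.9 Ma: the Devonian.
The sixth oldest is F at 303.5 Ma; separation = |389.8 − 303.5| = 86.3 Myr.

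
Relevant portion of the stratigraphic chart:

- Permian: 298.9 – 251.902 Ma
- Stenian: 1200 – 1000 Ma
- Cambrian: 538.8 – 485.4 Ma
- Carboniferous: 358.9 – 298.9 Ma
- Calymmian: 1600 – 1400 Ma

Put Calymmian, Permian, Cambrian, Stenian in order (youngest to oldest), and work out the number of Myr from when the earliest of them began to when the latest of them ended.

Start ages (Ma): Calymmian 1600, Stenian 1200, Cambrian 538.8, Permian 298.9.
Ordered youngest to oldest: Permian, Cambrian, Stenian, Calymmian.
Span = 1600 − 251.902 = 1348.098 Myr.

Permian → Cambrian → Stenian → Calymmian; total span 1348.098 Myr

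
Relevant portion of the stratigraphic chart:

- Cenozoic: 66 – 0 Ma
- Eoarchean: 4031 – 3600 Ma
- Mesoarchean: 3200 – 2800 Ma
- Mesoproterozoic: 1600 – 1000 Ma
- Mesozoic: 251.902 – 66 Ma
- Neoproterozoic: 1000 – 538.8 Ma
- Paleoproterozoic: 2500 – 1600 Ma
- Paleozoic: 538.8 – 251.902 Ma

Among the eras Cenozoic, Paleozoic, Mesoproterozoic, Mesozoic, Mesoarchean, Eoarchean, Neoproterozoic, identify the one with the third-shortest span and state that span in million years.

Start − end for each: Cenozoic 66 − 0 = 66; Paleozoic 538.8 − 251.902 = 286.898; Mesoproterozoic 1600 − 1000 = 600; Mesozoic 251.902 − 66 = 185.902; Mesoarchean 3200 − 2800 = 400; Eoarchean 4031 − 3600 = 431; Neoproterozoic 1000 − 538.8 = 461.2.
Ranking these from shortest: Cenozoic < Mesozoic < Paleozoic < Mesoarchean < Eoarchean < Neoproterozoic < Mesoproterozoic.
Position 3 in that ranking is Paleozoic, which lasted 286.898 Myr.

Paleozoic, 286.898 million years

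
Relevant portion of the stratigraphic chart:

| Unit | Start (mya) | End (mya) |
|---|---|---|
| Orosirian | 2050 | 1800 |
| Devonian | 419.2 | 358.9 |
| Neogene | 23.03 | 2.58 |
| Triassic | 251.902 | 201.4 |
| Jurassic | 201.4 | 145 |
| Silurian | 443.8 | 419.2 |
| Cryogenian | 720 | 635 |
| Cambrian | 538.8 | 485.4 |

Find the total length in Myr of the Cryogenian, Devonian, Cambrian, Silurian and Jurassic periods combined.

279.7 million years

Duration is start − end for each: (720 − 635) + (419.2 − 358.9) + (538.8 − 485.4) + (443.8 − 419.2) + (201.4 − 145).
That is 85 + 60.3 + 53.4 + 24.6 + 56.4, which totals 279.7 million years.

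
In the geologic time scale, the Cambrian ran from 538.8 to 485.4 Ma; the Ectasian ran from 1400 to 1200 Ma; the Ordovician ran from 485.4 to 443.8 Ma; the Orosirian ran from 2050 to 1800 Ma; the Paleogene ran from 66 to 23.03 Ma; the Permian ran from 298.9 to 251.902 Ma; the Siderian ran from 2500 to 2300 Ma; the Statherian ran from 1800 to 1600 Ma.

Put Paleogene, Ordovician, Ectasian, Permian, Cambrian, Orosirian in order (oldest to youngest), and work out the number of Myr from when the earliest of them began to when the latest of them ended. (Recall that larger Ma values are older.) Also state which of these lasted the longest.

From the excerpt: Paleogene 66–23.03; Ordovician 485.4–443.8; Ectasian 1400–1200; Permian 298.9–251.902; Cambrian 538.8–485.4; Orosirian 2050–1800 (Ma).
Larger Ma is earlier, so the oldest is Orosirian and the youngest is Paleogene; oldest to youngest: Orosirian, Ectasian, Cambrian, Ordovician, Permian, Paleogene.
Oldest start 2050 minus youngest end 23.03 gives 2026.97 Myr overall.
Individual lengths (start − end): Orosirian 250; Ordovician 41.6; Cambrian 53.4; Ectasian 200; Permian 46.998; Paleogene 42.97. The largest is Orosirian at 250 Myr.

Orosirian → Ectasian → Cambrian → Ordovician → Permian → Paleogene; total span 2026.97 Myr; longest is Orosirian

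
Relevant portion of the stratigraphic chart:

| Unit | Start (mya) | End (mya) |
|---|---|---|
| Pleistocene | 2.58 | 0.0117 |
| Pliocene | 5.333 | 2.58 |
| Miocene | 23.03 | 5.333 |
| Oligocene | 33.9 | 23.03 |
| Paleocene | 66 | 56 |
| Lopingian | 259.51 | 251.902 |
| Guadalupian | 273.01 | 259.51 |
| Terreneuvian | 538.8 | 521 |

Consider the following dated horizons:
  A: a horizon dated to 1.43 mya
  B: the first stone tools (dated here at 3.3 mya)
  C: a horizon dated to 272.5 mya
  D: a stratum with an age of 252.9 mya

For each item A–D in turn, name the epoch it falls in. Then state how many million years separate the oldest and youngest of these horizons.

A — Pleistocene; B — Pliocene; C — Guadalupian; D — Lopingian; span 271.07 million years

A: 1.43 Ma lies in 2.58–0.0117 Ma, so Pleistocene.
B: 3.3 Ma lies in 5.333–2.58 Ma, so Pliocene.
C: 272.5 Ma lies in 273.01–259.51 Ma, so Guadalupian.
D: 252.9 Ma lies in 259.51–251.902 Ma, so Lopingian.
Oldest = 272.5 Ma, youngest = 1.43 Ma → span 271.07 Myr.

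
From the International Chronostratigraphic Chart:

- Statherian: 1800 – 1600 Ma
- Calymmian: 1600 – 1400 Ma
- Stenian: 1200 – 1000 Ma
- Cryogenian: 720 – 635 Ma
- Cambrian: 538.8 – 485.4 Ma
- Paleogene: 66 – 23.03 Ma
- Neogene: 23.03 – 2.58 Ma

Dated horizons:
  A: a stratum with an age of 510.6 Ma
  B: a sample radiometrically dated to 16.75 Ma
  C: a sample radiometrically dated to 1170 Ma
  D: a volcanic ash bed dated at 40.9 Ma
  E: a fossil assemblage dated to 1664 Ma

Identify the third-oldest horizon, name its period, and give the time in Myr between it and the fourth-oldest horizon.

A, in the Cambrian; 469.7 million years to D

Sorted oldest-first by Ma: E (1664), C (1170), A (510.6), D (40.9), B (16.75).
The third oldest is A at 510.6 Ma, which lies in 538.8–485.4 Ma: the Cambrian.
The fourth oldest is D at 40.9 Ma; separation = |510.6 − 40.9| = 469.7 Myr.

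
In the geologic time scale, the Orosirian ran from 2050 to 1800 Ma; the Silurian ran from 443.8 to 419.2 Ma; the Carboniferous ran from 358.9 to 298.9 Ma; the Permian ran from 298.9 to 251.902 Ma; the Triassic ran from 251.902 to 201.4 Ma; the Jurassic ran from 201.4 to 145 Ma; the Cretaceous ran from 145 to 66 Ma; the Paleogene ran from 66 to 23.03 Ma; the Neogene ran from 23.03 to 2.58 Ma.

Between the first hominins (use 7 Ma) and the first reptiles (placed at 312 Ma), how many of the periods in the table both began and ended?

312 Ma sits inside the Carboniferous (358.9–298.9) and 7 Ma inside the Neogene (23.03–2.58); neither of those is wholly between the two dates.
The listed periods lying completely between them are Permian, Triassic, Jurassic, Cretaceous, Paleogene — 5 in all.

5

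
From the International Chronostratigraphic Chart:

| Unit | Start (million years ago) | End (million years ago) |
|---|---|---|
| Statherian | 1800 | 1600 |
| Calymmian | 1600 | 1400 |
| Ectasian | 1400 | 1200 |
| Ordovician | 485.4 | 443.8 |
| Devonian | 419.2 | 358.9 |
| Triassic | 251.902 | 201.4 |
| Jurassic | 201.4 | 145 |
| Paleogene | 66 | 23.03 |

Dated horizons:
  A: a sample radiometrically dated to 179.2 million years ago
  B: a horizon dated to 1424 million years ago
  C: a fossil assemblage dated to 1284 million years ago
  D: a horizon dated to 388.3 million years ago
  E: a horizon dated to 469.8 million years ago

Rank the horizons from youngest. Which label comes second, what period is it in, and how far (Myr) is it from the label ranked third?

D, in the Devonian; 81.5 million years to E

Smaller Ma means younger, so youngest first: A 179.2 < D 388.3 < E 469.8 < C 1284 < B 1424.
Counting 2 along gives D (388.3 Ma); the excerpt puts that inside the Devonian, 419.2–358.9 Ma.
Next in line is E (469.8 Ma), and 469.8 − 388.3 = 81.5 Myr.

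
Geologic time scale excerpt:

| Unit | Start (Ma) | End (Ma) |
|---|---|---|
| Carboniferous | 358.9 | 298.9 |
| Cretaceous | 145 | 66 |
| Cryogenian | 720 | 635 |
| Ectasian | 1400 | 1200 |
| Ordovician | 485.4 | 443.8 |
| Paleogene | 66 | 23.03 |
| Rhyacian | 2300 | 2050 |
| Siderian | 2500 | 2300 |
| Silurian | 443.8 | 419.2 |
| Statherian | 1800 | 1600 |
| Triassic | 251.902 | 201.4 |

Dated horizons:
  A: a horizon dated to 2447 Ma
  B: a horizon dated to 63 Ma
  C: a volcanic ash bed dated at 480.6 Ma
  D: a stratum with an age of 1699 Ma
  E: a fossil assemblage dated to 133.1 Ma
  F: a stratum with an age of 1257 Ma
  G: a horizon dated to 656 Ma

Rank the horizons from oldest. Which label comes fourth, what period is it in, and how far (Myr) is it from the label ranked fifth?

Larger Ma means older, so oldest first: A 2447 > D 1699 > F 1257 > G 656 > C 480.6 > E 133.1 > B 63.
Counting 4 along gives G (656 Ma); the excerpt puts that inside the Cryogenian, 720–635 Ma.
Next in line is C (480.6 Ma), and 656 − 480.6 = 175.4 Myr.

G, in the Cryogenian; 175.4 million years to C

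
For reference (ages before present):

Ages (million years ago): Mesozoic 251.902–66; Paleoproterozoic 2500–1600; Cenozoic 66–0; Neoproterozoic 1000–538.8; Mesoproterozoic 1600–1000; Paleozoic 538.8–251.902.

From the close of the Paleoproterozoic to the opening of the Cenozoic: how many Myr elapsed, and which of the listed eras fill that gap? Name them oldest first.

1534 million years; Mesoproterozoic, Neoproterozoic, Paleozoic, Mesozoic

End of Paleoproterozoic = 1600 Ma; start of Cenozoic = 66 Ma.
Gap = 1600 − 66 = 1534 Myr.
Eras wholly inside 1600–66 Ma: Mesoproterozoic (1600–1000), Neoproterozoic (1000–538.8), Paleozoic (538.8–251.902), Mesozoic (251.902–66).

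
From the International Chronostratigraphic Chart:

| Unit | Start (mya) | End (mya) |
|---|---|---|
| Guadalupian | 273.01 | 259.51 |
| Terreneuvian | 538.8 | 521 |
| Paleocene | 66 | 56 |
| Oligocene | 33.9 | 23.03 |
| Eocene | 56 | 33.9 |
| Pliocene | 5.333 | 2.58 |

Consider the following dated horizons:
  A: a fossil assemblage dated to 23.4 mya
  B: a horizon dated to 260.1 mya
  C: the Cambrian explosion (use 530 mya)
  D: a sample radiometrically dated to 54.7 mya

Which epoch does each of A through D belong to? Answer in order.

A: 23.4 Ma lies in 33.9–23.03 Ma, so Oligocene.
B: 260.1 Ma lies in 273.01–259.51 Ma, so Guadalupian.
C: 530 Ma lies in 538.8–521 Ma, so Terreneuvian.
D: 54.7 Ma lies in 56–33.9 Ma, so Eocene.

A — Oligocene; B — Guadalupian; C — Terreneuvian; D — Eocene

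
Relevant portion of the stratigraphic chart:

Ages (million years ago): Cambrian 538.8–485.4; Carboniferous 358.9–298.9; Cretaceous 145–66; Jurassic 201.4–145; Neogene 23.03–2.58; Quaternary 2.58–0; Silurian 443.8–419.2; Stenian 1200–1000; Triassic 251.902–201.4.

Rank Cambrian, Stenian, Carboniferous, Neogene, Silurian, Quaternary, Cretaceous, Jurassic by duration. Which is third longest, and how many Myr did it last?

Start − end for each: Cambrian 538.8 − 485.4 = 53.4; Stenian 1200 − 1000 = 200; Carboniferous 358.9 − 298.9 = 60; Neogene 23.03 − 2.58 = 20.45; Silurian 443.8 − 419.2 = 24.6; Quaternary 2.58 − 0 = 2.58; Cretaceous 145 − 66 = 79; Jurassic 201.4 − 145 = 56.4.
Ranking these from longest: Stenian > Cretaceous > Carboniferous > Jurassic > Cambrian > Silurian > Neogene > Quaternary.
Position 3 in that ranking is Carboniferous, which lasted 60 Myr.

Carboniferous, 60 million years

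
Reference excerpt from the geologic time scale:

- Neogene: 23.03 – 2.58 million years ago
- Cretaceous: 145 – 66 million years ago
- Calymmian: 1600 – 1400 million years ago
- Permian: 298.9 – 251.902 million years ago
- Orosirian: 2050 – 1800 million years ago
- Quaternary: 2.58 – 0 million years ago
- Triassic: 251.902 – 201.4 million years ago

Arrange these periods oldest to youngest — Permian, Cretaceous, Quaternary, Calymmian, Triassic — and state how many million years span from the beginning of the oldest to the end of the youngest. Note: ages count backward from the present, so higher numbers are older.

From the excerpt: Permian 298.9–251.902; Cretaceous 145–66; Quaternary 2.58–0; Calymmian 1600–1400; Triassic 251.902–201.4 (Ma).
Larger Ma is earlier, so the oldest is Calymmian and the youngest is Quaternary; oldest to youngest: Calymmian, Permian, Triassic, Cretaceous, Quaternary.
Oldest start 1600 minus youngest end 0 gives 1600 Myr overall.

Calymmian → Permian → Triassic → Cretaceous → Quaternary; total span 1600 Myr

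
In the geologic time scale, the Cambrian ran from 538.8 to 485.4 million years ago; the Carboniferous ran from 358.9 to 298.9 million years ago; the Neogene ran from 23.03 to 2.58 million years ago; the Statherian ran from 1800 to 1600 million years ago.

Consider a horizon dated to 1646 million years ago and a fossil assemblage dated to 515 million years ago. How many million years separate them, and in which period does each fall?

1131 million years apart; the first in the Statherian, the second in the Cambrian

Elapsed time: 1646 − 515 = 1131 Myr.
1646 Ma lies within 1800–1600 Ma: Statherian.
515 Ma lies within 538.8–485.4 Ma: Cambrian.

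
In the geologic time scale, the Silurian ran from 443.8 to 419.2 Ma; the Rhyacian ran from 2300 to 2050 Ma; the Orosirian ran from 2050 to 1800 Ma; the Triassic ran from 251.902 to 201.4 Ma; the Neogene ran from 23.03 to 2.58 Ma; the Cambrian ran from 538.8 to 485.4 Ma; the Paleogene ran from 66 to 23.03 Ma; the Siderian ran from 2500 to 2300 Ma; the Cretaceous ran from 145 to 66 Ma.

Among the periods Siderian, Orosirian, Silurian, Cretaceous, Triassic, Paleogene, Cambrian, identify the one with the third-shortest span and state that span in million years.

Triassic, 50.502 million years

Durations: Siderian 200; Orosirian 250; Silurian 24.6; Cretaceous 79; Triassic 50.502; Paleogene 42.97; Cambrian 53.4 Myr.
Sorted shortest-first: Silurian (24.6), Paleogene (42.97), Triassic (50.502), Cambrian (53.4), Cretaceous (79), Siderian (200), Orosirian (250).
The third shortest is Triassic at 50.502 Myr.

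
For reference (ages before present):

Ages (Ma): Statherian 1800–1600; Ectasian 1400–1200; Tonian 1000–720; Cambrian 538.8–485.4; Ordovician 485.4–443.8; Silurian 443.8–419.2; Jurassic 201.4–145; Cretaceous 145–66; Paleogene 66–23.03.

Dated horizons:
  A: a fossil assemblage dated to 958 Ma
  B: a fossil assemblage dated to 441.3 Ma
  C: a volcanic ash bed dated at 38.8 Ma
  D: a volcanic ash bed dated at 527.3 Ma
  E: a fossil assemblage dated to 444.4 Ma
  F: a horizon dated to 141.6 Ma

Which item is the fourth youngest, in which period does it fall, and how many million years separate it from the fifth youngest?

Smaller Ma means younger, so youngest first: C 38.8 < F 141.6 < B 441.3 < E 444.4 < D 527.3 < A 958.
Counting 4 along gives E (444.4 Ma); the excerpt puts that inside the Ordovician, 485.4–443.8 Ma.
Next in line is D (527.3 Ma), and 527.3 − 444.4 = 82.9 Myr.

E, in the Ordovician; 82.9 million years to D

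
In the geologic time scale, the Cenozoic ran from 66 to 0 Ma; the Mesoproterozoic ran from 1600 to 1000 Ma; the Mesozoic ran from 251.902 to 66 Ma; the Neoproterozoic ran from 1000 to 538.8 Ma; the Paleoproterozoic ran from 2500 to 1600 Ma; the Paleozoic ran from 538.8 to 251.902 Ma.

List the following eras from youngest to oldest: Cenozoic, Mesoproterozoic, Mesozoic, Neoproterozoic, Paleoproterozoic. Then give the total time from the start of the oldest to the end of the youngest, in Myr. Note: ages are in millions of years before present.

Cenozoic → Mesozoic → Neoproterozoic → Mesoproterozoic → Paleoproterozoic; total span 2500 Myr

Start ages (Ma): Paleoproterozoic 2500, Mesoproterozoic 1600, Neoproterozoic 1000, Mesozoic 251.902, Cenozoic 66.
Ordered youngest to oldest: Cenozoic, Mesozoic, Neoproterozoic, Mesoproterozoic, Paleoproterozoic.
Span = 2500 − 0 = 2500 Myr.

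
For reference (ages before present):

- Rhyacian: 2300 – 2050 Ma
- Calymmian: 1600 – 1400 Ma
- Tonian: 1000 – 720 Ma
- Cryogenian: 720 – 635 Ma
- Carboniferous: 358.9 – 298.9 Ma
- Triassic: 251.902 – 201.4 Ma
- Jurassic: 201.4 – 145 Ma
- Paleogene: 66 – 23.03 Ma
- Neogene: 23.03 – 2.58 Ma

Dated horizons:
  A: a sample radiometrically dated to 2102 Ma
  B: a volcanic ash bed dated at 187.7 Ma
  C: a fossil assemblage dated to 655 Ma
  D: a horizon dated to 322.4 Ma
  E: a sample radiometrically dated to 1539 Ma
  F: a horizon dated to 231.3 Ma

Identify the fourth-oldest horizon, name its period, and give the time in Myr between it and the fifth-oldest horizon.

Larger Ma means older, so oldest first: A 2102 > E 1539 > C 655 > D 322.4 > F 231.3 > B 187.7.
Counting 4 along gives D (322.4 Ma); the excerpt puts that inside the Carboniferous, 358.9–298.9 Ma.
Next in line is F (231.3 Ma), and 322.4 − 231.3 = 91.1 Myr.

D, in the Carboniferous; 91.1 million years to F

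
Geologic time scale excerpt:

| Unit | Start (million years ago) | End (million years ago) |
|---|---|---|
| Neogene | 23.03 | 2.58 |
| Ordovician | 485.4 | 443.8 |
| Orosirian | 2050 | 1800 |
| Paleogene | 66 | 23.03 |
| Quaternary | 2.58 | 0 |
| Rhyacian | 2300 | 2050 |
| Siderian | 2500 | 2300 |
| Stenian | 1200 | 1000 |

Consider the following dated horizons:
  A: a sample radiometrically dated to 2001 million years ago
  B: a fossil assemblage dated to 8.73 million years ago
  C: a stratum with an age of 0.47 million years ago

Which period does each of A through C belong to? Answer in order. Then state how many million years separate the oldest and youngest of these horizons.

A: 2001 Ma lies in 2050–1800 Ma, so Orosirian.
B: 8.73 Ma lies in 23.03–2.58 Ma, so Neogene.
C: 0.47 Ma lies in 2.58–0 Ma, so Quaternary.
Oldest = 2001 Ma, youngest = 0.47 Ma → span 2000.53 Myr.

A — Orosirian; B — Neogene; C — Quaternary; span 2000.53 million years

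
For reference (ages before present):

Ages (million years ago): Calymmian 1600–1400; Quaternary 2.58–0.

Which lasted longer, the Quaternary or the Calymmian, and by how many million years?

Quaternary: 2.58 − 0 = 2.58 Myr.
Calymmian: 1600 − 1400 = 200 Myr.
Difference: 200 − 2.58 = 197.42 Myr, so the Calymmian was longer.

Calymmian, by 197.42 million years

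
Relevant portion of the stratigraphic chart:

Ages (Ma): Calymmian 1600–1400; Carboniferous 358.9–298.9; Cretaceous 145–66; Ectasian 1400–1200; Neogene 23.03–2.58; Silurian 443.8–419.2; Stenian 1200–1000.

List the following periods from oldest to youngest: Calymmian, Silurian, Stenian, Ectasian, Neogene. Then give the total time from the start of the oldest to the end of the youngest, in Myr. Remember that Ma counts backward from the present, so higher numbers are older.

Start ages (Ma): Calymmian 1600, Ectasian 1400, Stenian 1200, Silurian 443.8, Neogene 23.03.
Ordered oldest to youngest: Calymmian, Ectasian, Stenian, Silurian, Neogene.
Span = 1600 − 2.58 = 1597.42 Myr.

Calymmian, Ectasian, Stenian, Silurian, Neogene; total span 1597.42 Myr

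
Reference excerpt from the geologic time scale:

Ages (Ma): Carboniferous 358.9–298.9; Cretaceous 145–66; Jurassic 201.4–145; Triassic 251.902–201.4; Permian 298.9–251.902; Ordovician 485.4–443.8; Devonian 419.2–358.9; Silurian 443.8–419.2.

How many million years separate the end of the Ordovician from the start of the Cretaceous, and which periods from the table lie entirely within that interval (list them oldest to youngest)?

The Ordovician closes at 443.8 Ma and the Cretaceous opens at 145 Ma, so the interval is 443.8 − 145 = 298.8 Myr.
A period fits inside if it starts at or after 443.8 Ma and ends at or before 145 Ma; oldest first that gives Silurian, Devonian, Carboniferous, Permian, Triassic, Jurassic.

298.8 million years; Silurian, Devonian, Carboniferous, Permian, Triassic, Jurassic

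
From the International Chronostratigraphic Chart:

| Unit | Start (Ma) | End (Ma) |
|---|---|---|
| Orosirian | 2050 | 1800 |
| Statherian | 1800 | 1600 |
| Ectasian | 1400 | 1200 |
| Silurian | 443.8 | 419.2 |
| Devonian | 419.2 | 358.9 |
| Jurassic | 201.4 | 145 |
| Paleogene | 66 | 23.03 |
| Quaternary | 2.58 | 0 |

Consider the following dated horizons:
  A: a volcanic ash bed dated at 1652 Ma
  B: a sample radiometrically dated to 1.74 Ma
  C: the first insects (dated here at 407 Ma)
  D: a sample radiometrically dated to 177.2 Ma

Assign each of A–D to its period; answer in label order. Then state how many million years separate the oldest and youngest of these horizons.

A — Statherian; B — Quaternary; C — Devonian; D — Jurassic; span 1650.26 million years

A: 1652 Ma lies in 1800–1600 Ma, so Statherian.
B: 1.74 Ma lies in 2.58–0 Ma, so Quaternary.
C: 407 Ma lies in 419.2–358.9 Ma, so Devonian.
D: 177.2 Ma lies in 201.4–145 Ma, so Jurassic.
Oldest = 1652 Ma, youngest = 1.74 Ma → span 1650.26 Myr.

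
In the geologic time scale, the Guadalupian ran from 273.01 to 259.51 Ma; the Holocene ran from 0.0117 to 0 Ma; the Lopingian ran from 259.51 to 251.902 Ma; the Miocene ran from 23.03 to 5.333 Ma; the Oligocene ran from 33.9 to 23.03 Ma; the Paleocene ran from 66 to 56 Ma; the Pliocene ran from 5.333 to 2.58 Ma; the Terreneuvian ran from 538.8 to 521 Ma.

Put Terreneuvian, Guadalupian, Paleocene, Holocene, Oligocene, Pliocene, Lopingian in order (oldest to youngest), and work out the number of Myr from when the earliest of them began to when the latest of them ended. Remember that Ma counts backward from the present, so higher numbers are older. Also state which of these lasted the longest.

Start ages (Ma): Terreneuvian 538.8, Guadalupian 273.01, Lopingian 259.51, Paleocene 66, Oligocene 33.9, Pliocene 5.333, Holocene 0.0117.
Ordered oldest to youngest: Terreneuvian, Guadalupian, Lopingian, Paleocene, Oligocene, Pliocene, Holocene.
Span = 538.8 − 0 = 538.8 Myr.
Durations: Oligocene 10.87, Lopingian 7.608, Holocene 0.0117, Guadalupian 13.5, Pliocene 2.753, Terreneuvian 17.8, Paleocene 10 → longest is Terreneuvian (17.8 Myr).

Terreneuvian, Guadalupian, Lopingian, Paleocene, Oligocene, Pliocene, Holocene; total span 538.8 Myr; longest is Terreneuvian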